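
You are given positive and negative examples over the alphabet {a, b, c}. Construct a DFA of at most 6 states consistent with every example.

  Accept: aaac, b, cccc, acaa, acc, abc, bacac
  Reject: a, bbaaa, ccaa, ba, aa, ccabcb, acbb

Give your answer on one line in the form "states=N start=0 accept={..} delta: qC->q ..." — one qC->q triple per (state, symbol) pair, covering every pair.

Grow the machine one transition at a time. Run the examples from 0; the earliest place one falls off (shortest prefix, ties alphabetical) gets sent to the lowest-numbered state that keeps every Accept/Reject pair distinguishable — a pair clashes when both reach the same state with identical unread suffix — and to a fresh state only if none does.
a: 0a undefined. 0a->0: ok.
b: 0b undefined. 0b->0: no, b/a meet in 0. Open state 1: 0b->1.
c: 0c undefined. 0c->0: no, aaac/a meet in 0. 0c->1: ok.
ba: 1a undefined. 1a->0: no, acaa/a meet in 0. 1a->1: no, aaac/ba meet in 1. Open state 2: 1a->2.
bb: 1b undefined. 1b->0: no, aaac/acbb meet in 1. 1b->1: no, aaac/acbb meet in 1. 1b->2: ok.
cc: 1c undefined. 1c->0: no, aaac/ccabcb meet in 1. 1c->1: no, acaa/ccaa meet in 2 with "a" left. 1c->2: no, acc/ba meet in 2. Open state 3: 1c->3.
bac: 2c undefined. 2c->0: ok.
bba: 2a undefined. 2a->0: no, acaa/a meet in 0. 2a->1: no, aaac/bbaaa meet in 1. 2a->2: no, acaa/bbaaa meet in 2. 2a->3: ok.
cca: 3a undefined. 3a->0: ok.
ccc: 3c undefined. 3c->0: ok.
acbb: 2b undefined. 2b->0: ok.
ccabcb: 3b undefined. 3b->0: ok.
All examples now run through 4 states with every (state, symbol) defined. Accept strings end in {1,3}, Reject strings end in {0,2}; accept={1,3}.

states=4 start=0 accept={1,3} delta: 0a->0 0b->1 0c->1 1a->2 1b->2 1c->3 2a->3 2b->0 2c->0 3a->0 3b->0 3c->0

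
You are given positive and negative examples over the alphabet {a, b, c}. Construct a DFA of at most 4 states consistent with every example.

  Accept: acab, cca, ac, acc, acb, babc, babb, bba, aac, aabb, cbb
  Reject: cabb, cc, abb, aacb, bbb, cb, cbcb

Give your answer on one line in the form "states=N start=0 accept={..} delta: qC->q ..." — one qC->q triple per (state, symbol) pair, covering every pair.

Fold the examples into a partial DFA from state 0: repeatedly fix the first undefined (state, symbol) met by the shortest-then-alphabetical prefix, trying targets in increasing order and rejecting any under which an Accept and a Reject string meet in one state with the same remainder; add a state when all current targets are rejected. Accepting states are where Accept strings end.
a: 0a undefined. 0a->0: no, acc/cc meet in 0 with "cc" left. Open state 1: 0a->1.
b: 0b undefined. 0b->0: no, babb/abb meet in 1 with "bb" left. 0b->1: ok.
c: 0c undefined. 0c->0: no, cca/cb meet in 1. 0c->1: no, ac/cc meet in 1 with "c" left. Open state 2: 0c->2.
aa: 1a undefined. 1a->0: ok.
ab: 1b undefined. 1b->0: no, bba/abb meet in 1. 1b->1: no, babb/abb meet in 1. 1b->2: ok.
ac: 1c undefined. 1c->0: ok.
ca: 2a undefined. 2a->0: no, acab/cabb meet in 2. 2a->1: ok.
cb: 2b undefined. 2b->0: no, ac/cabb meet in 0. 2b->1: no, acb/cabb meet in 1. 2b->2: no, acab/cabb meet in 2. Open state 3: 2b->3.
cc: 2c undefined. 2c->0: no, ac/cc meet in 0. 2c->1: no, acb/cc meet in 1. 2c->2: no, acab/cc meet in 2. 2c->3: ok.
cbb: 3b undefined. 3b->0: ok.
cbc: 3c undefined. 3c->0: no, acb/cbcb meet in 1. 3c->1: no, acab/cbcb meet in 2. 3c->2: ok.
cca: 3a undefined. 3a->0: ok.
All examples now run through 4 states with every (state, symbol) defined. Accept strings end in {0,1,2}, Reject strings end in {3}; accept={0,1,2}.

states=4 start=0 accept={0,1,2} delta: 0a->1 0b->1 0c->2 1a->0 1b->2 1c->0 2a->1 2b->3 2c->3 3a->0 3b->0 3c->2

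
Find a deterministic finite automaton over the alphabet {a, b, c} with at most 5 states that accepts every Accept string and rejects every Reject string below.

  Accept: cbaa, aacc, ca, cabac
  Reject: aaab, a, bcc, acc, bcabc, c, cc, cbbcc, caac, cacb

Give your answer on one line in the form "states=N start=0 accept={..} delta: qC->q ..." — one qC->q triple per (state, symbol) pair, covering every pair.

Grow the machine one transition at a time. Run the examples from 0; the earliest place one falls off (shortest prefix, ties alphabetical) gets sent to the lowest-numbered state that keeps every Accept/Reject pair distinguishable — a pair clashes when both reach the same state with identical unread suffix — and to a fresh state only if none does.
a: 0a undefined. 0a->0: no, aacc/acc meet in 0 with "cc" left. Open state 1: 0a->1.
b: 0b undefined. 0b->0: ok.
c: 0c undefined. 0c->0: no, ca/a meet in 1. 0c->1: ok.
aa: 1a undefined. 1a->0: no, aacc/bcc meet in 1 with "c" left. 1a->1: no, aacc/acc meet in 1 with "cc" left. Open state 2: 1a->2.
ac: 1c undefined. 1c->0: ok.
cb: 1b undefined. 1b->0: ok.
aaa: 2a undefined. 2a->0: ok.
aac: 2c undefined. 2c->0: no, aacc/a meet in 1. 2c->1: no, aacc/aaab meet in 0. 2c->2: ok.
cab: 2b undefined. 2b->0: no, cabac/aaab meet in 0. 2b->1: ok.
All examples now run through 3 states with every (state, symbol) defined. Accept strings end in {2}, Reject strings end in {0,1}; accept={2}.

states=3 start=0 accept={2} delta: 0a->1 0b->0 0c->1 1a->2 1b->0 1c->0 2a->0 2b->1 2c->2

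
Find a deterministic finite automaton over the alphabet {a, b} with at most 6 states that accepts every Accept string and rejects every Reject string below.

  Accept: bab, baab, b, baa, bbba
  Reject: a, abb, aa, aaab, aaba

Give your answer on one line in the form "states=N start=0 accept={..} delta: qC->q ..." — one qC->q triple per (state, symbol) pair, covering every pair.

State merging on the prefix tree: take the shortest (then alphabetical) example prefix whose next move is undefined and point that move at state 0, else 1, else 2, ...; a target is out if some Accept/Reject pair would then sit in one state with the same input left (inseparable). If every existing state is out, open a new one.
a: 0a undefined. 0a->0: no, b/aaab meet in 0 with "b" left. Open state 1: 0a->1.
b: 0b undefined. 0b->0: no, baa/aa meet in 1 with "a" left. 0b->1: no, baab/aaab meet in 1 with "aab" left. Open state 2: 0b->2.
aa: 1a undefined. 1a->0: ok.
ab: 1b undefined. 1b->0: no, b/abb meet in 2. 1b->1: ok.
ba: 2a undefined. 2a->0: no, baab/a meet in 1. 2a->1: no, bab/a meet in 1. 2a->2: no, b/aaba meet in 2. Open state 3: 2a->3.
bb: 2b undefined. 2b->0: no, bbba/aaba meet in 3. 2b->1: no, bbba/aa meet in 0. 2b->2: no, bbba/aaba meet in 3. 2b->3: ok.
baa: 3a undefined. 3a->0: no, baa/aa meet in 0. 3a->1: no, baab/a meet in 1. 3a->2: no, baab/aaba meet in 3. 3a->3: no, baa/aaba meet in 3. Open state 4: 3a->4.
bab: 3b undefined. 3b->0: no, bab/aa meet in 0. 3b->1: no, bab/a meet in 1. 3b->2: no, bbba/aaba meet in 3. 3b->3: no, bab/aaba meet in 3. 3b->4: ok.
baab: 4b undefined. 4b->0: no, baab/aa meet in 0. 4b->1: no, baab/a meet in 1. 4b->2: ok.
bbba: 4a undefined. 4a->0: no, bbba/aa meet in 0. 4a->1: no, bbba/a meet in 1. 4a->2: ok.
All examples now run through 5 states with every (state, symbol) defined. Accept strings end in {2,4}, Reject strings end in {0,1,3}; accept={2,4}.

states=5 start=0 accept={2,4} delta: 0a->1 0b->2 1a->0 1b->1 2a->3 2b->3 3a->4 3b->4 4a->2 4b->2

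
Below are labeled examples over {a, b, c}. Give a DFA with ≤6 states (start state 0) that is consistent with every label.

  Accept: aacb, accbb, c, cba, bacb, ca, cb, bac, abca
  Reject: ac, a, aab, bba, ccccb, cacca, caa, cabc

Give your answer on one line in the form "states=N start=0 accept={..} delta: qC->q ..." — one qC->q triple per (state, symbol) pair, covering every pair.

states=4 start=0 accept={2,3} delta: 0a->1 0b->1 0c->2 1a->0 1b->0 1c->0 2a->3 2b->2 2c->0 3a->0 3b->1 3c->1

State merging on the prefix tree: take the shortest (then alphabetical) example prefix whose next move is undefined and point that move at state 0, else 1, else 2, ...; a target is out if some Accept/Reject pair would then sit in one state with the same input left (inseparable). If every existing state is out, open a new one.
a: 0a undefined. 0a->0: no, c/ac meet in 0 with "c" left. Open state 1: 0a->1.
b: 0b undefined. 0b->0: no, bac/ac meet in 1 with "c" left. 0b->1: ok.
c: 0c undefined. 0c->0: no, cba/caa meet in 1 with "a" left. 0c->1: no, c/a meet in 1. Open state 2: 0c->2.
aa: 1a undefined. 1a->0: ok.
ab: 1b undefined. 1b->0: ok.
ac: 1c undefined. 1c->0: ok.
ca: 2a undefined. 2a->0: no, ca/ac meet in 0. 2a->1: no, c/cabc meet in 2. 2a->2: no, c/caa meet in 2. Open state 3: 2a->3.
cb: 2b undefined. 2b->0: no, aacb/ac meet in 0. 2b->1: no, aacb/a meet in 1. 2b->2: ok.
cc: 2c undefined. 2c->0: ok.
caa: 3a undefined. 3a->0: ok.
cab: 3b undefined. 3b->0: no, aacb/cabc meet in 2. 3b->1: ok.
cac: 3c undefined. 3c->0: no, cba/cacca meet in 3. 3c->1: ok.
All examples now run through 4 states with every (state, symbol) defined. Accept strings end in {2,3}, Reject strings end in {0,1}; accept={2,3}.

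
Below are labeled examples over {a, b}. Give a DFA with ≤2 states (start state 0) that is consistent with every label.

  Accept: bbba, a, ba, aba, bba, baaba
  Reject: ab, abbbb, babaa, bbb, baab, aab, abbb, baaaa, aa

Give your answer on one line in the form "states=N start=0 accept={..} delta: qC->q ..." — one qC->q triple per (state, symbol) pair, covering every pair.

states=2 start=0 accept={1} delta: 0a->1 0b->0 1a->0 1b->0

State merging on the prefix tree: take the shortest (then alphabetical) example prefix whose next move is undefined and point that move at state 0, else 1, else 2, ...; a target is out if some Accept/Reject pair would then sit in one state with the same input left (inseparable). If every existing state is out, open a new one.
a: 0a undefined. 0a->0: no, a/aa meet in 0. Open state 1: 0a->1.
b: 0b undefined. 0b->0: ok.
aa: 1a undefined. 1a->0: ok.
ab: 1b undefined. 1b->0: ok.
All examples now run through 2 states with every (state, symbol) defined. Accept strings end in {1}, Reject strings end in {0}; accept={1}.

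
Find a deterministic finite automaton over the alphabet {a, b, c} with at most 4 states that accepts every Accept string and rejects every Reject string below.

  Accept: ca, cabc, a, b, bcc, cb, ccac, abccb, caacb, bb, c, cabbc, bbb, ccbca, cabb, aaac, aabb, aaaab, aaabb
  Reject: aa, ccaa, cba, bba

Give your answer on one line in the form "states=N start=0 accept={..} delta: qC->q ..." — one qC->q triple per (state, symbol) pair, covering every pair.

states=3 start=0 accept={0,1} delta: 0a->1 0b->1 0c->0 1a->2 1b->1 1c->0 2a->0 2b->0 2c->0

Fold the examples into a partial DFA from state 0: repeatedly fix the first undefined (state, symbol) met by the shortest-then-alphabetical prefix, trying targets in increasing order and rejecting any under which an Accept and a Reject string meet in one state with the same remainder; add a state when all current targets are rejected. Accepting states are where Accept strings end.
a: 0a undefined. 0a->0: no, a/aa meet in 0. Open state 1: 0a->1.
b: 0b undefined. 0b->0: no, a/bba meet in 1. 0b->1: ok.
c: 0c undefined. 0c->0: ok.
aa: 1a undefined. 1a->0: no, c/aa meet in 0. 1a->1: no, ca/aa meet in 1. Open state 2: 1a->2.
ab: 1b undefined. 1b->0: no, ca/bba meet in 1. 1b->1: ok.
bc: 1c undefined. 1c->0: ok.
aaa: 2a undefined. 2a->0: ok.
aab: 2b undefined. 2b->0: ok.
caac: 2c undefined. 2c->0: ok.
All examples now run through 3 states with every (state, symbol) defined. Accept strings end in {0,1}, Reject strings end in {2}; accept={0,1}.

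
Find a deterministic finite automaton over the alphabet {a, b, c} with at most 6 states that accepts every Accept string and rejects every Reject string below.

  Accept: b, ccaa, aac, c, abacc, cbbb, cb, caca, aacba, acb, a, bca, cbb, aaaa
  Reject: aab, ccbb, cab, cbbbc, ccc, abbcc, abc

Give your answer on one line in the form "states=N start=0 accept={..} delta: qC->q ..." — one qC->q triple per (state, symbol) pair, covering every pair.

states=4 start=0 accept={0,1,2} delta: 0a->1 0b->0 0c->1 1a->2 1b->1 1c->3 2a->0 2b->3 2c->0 3a->0 3b->2 3c->3

Grow the machine one transition at a time. Run the examples from 0; the earliest place one falls off (shortest prefix, ties alphabetical) gets sent to the lowest-numbered state that keeps every Accept/Reject pair distinguishable — a pair clashes when both reach the same state with identical unread suffix — and to a fresh state only if none does.
a: 0a undefined. 0a->0: no, b/aab meet in 0 with "b" left. Open state 1: 0a->1.
b: 0b undefined. 0b->0: ok.
c: 0c undefined. 0c->0: no, b/ccbb meet in 0. 0c->1: ok.
aa: 1a undefined. 1a->0: no, b/aab meet in 0. 1a->1: no, cb/aab meet in 1 with "b" left. Open state 2: 1a->2.
ab: 1b undefined. 1b->0: no, c/cbbbc meet in 1. 1b->1: ok.
ac: 1c undefined. 1c->0: no, b/ccbb meet in 0. 1c->1: no, c/ccbb meet in 1. 1c->2: no, aac/ccc meet in 2 with "c" left. Open state 3: 1c->3.
aaa: 2a undefined. 2a->0: ok.
aab: 2b undefined. 2b->0: no, b/aab meet in 0. 2b->1: no, c/aab meet in 1. 2b->2: no, bca/aab meet in 2. 2b->3: ok.
aac: 2c undefined. 2c->0: ok.
acb: 3b undefined. 3b->0: no, b/ccbb meet in 0. 3b->1: no, c/ccbb meet in 1. 3b->2: ok.
cca: 3a undefined. 3a->0: ok.
ccc: 3c undefined. 3c->0: no, b/ccc meet in 0. 3c->1: no, ccaa/ccc meet in 1. 3c->2: no, acb/ccc meet in 2. 3c->3: ok.
All examples now run through 4 states with every (state, symbol) defined. Accept strings end in {0,1,2}, Reject strings end in {3}; accept={0,1,2}.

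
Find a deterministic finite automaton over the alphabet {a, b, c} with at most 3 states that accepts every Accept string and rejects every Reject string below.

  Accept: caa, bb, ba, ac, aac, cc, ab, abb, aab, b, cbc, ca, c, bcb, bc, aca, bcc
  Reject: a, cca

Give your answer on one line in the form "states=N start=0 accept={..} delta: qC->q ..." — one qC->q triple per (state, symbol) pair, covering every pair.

states=3 start=0 accept={1,2} delta: 0a->0 0b->1 0c->1 1a->1 1b->1 1c->2 2a->0 2b->1 2c->1

Grow the machine one transition at a time. Run the examples from 0; the earliest place one falls off (shortest prefix, ties alphabetical) gets sent to the lowest-numbered state that keeps every Accept/Reject pair distinguishable — a pair clashes when both reach the same state with identical unread suffix — and to a fresh state only if none does.
a: 0a undefined. 0a->0: ok.
b: 0b undefined. 0b->0: no, bb/a meet in 0. Open state 1: 0b->1.
c: 0c undefined. 0c->0: no, caa/a meet in 0. 0c->1: ok.
ba: 1a undefined. 1a->0: no, caa/a meet in 0. 1a->1: ok.
bb: 1b undefined. 1b->0: no, bb/a meet in 0. 1b->1: ok.
bc: 1c undefined. 1c->0: no, cc/a meet in 0. 1c->1: no, caa/cca meet in 1. Open state 2: 1c->2.
bcb: 2b undefined. 2b->0: no, bcb/a meet in 0. 2b->1: ok.
bcc: 2c undefined. 2c->0: no, bcc/a meet in 0. 2c->1: ok.
cca: 2a undefined. 2a->0: ok.
All examples now run through 3 states with every (state, symbol) defined. Accept strings end in {1,2}, Reject strings end in {0}; accept={1,2}.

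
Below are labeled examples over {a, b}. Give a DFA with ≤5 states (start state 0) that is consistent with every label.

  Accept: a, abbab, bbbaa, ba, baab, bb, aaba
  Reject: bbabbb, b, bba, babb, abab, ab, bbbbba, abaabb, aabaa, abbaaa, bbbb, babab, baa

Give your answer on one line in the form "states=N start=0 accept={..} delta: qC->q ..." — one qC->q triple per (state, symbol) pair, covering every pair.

states=4 start=0 accept={0,2} delta: 0a->0 0b->1 1a->2 1b->2 2a->1 2b->3 3a->0 3b->1

Fold the examples into a partial DFA from state 0: repeatedly fix the first undefined (state, symbol) met by the shortest-then-alphabetical prefix, trying targets in increasing order and rejecting any under which an Accept and a Reject string meet in one state with the same remainder; add a state when all current targets are rejected. Accepting states are where Accept strings end.
a: 0a undefined. 0a->0: ok.
b: 0b undefined. 0b->0: no, a/bbabbb meet in 0. Open state 1: 0b->1.
ba: 1a undefined. 1a->0: no, a/aabaa meet in 0. 1a->1: no, abbab/babab meet in 1 with "bab" left. Open state 2: 1a->2.
bb: 1b undefined. 1b->0: no, a/bba meet in 0. 1b->1: no, abbab/abab meet in 2 with "b" left. 1b->2: ok.
baa: 2a undefined. 2a->0: no, a/bba meet in 0. 2a->1: ok.
bab: 2b undefined. 2b->0: no, a/abab meet in 0. 2b->1: no, abbab/bbabbb meet in 2. 2b->2: no, abbab/bbabbb meet in 2. Open state 3: 2b->3.
baba: 3a undefined. 3a->0: ok.
babb: 3b undefined. 3b->0: no, a/bbabbb meet in 0. 3b->1: ok.
All examples now run through 4 states with every (state, symbol) defined. Accept strings end in {0,2}, Reject strings end in {1,3}; accept={0,2}.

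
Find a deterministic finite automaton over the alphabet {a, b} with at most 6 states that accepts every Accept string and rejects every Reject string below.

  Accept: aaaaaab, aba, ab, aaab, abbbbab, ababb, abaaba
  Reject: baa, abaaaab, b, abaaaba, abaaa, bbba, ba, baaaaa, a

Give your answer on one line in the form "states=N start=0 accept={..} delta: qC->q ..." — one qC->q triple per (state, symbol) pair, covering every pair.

states=6 start=0 accept={2,3} delta: 0a->1 0b->0 1a->1 1b->2 2a->3 2b->0 3a->4 3b->1 4a->5 4b->2 5a->0 5b->0

State merging on the prefix tree: take the shortest (then alphabetical) example prefix whose next move is undefined and point that move at state 0, else 1, else 2, ...; a target is out if some Accept/Reject pair would then sit in one state with the same input left (inseparable). If every existing state is out, open a new one.
a: 0a undefined. 0a->0: no, aaaaaab/b meet in 0 with "b" left. Open state 1: 0a->1.
b: 0b undefined. 0b->0: ok.
aa: 1a undefined. 1a->0: no, aaaaaab/baa meet in 0. 1a->1: ok.
ab: 1b undefined. 1b->0: no, aaaaaab/abaaaab meet in 0. 1b->1: no, aaaaaab/baa meet in 1. Open state 2: 1b->2.
aba: 2a undefined. 2a->0: no, aaaaaab/abaaaab meet in 2. 2a->1: no, aaaaaab/abaaaab meet in 2. 2a->2: no, aaaaaab/abaaa meet in 2. Open state 3: 2a->3.
abb: 2b undefined. 2b->0: ok.
abaa: 3a undefined. 3a->0: no, aaaaaab/abaaaab meet in 2. 3a->1: no, aaaaaab/abaaaab meet in 2. 3a->2: no, aba/abaaa meet in 3. 3a->3: no, aba/abaaa meet in 3. Open state 4: 3a->4.
abab: 3b undefined. 3b->0: no, ababb/b meet in 0. 3b->1: ok.
abaaa: 4a undefined. 4a->0: no, aaaaaab/abaaaab meet in 2. 4a->1: no, aaaaaab/abaaaab meet in 2. 4a->2: no, aaaaaab/abaaa meet in 2. 4a->3: no, aba/abaaa meet in 3. 4a->4: no, abaaba/abaaaba meet in 4 with "ba" left. Open state 5: 4a->5.
abaab: 4b undefined. 4b->0: no, abaaba/baa meet in 1. 4b->1: no, abaaba/baa meet in 1. 4b->2: ok.
abaaaa: 5a undefined. 5a->0: ok.
abaaab: 5b undefined. 5b->0: ok.
All examples now run through 6 states with every (state, symbol) defined. Accept strings end in {2,3}, Reject strings end in {0,1,5}; accept={2,3}.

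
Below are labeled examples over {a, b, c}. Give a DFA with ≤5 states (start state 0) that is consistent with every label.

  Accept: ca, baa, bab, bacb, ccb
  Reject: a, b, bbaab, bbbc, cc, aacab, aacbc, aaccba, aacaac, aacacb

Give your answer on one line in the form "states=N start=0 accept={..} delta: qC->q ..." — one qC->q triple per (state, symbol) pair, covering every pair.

states=4 start=0 accept={3} delta: 0a->0 0b->1 0c->2 1a->2 1b->0 1c->0 2a->3 2b->3 2c->2 3a->0 3b->0 3c->0

State merging on the prefix tree: take the shortest (then alphabetical) example prefix whose next move is undefined and point that move at state 0, else 1, else 2, ...; a target is out if some Accept/Reject pair would then sit in one state with the same input left (inseparable). If every existing state is out, open a new one.
a: 0a undefined. 0a->0: ok.
b: 0b undefined. 0b->0: no, baa/a meet in 0. Open state 1: 0b->1.
c: 0c undefined. 0c->0: no, ca/a meet in 0. 0c->1: no, bab/aacab meet in 1 with "ab" left. Open state 2: 0c->2.
ba: 1a undefined. 1a->0: no, baa/a meet in 0. 1a->1: no, baa/b meet in 1. 1a->2: ok.
bb: 1b undefined. 1b->0: ok.
ca: 2a undefined. 2a->0: no, ca/a meet in 0. 2a->1: no, ca/b meet in 1. 2a->2: no, bab/aacab meet in 2 with "b" left. Open state 3: 2a->3.
cc: 2c undefined. 2c->0: no, bacb/b meet in 1. 2c->1: no, bacb/a meet in 0. 2c->2: ok.
bab: 2b undefined. 2b->0: no, bab/a meet in 0. 2b->1: no, bab/b meet in 1. 2b->2: no, ca/aaccba meet in 3. 2b->3: ok.
bbbc: 1c undefined. 1c->0: ok.
aacaa: 3a undefined. 3a->0: ok.
aacab: 3b undefined. 3b->0: ok.
aacac: 3c undefined. 3c->0: ok.
All examples now run through 4 states with every (state, symbol) defined. Accept strings end in {3}, Reject strings end in {0,1,2}; accept={3}.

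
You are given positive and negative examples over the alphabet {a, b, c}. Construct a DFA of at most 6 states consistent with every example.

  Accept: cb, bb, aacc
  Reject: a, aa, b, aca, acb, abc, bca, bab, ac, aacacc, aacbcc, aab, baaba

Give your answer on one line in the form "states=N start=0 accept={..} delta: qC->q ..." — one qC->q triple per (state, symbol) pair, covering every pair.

Fold the examples into a partial DFA from state 0: repeatedly fix the first undefined (state, symbol) met by the shortest-then-alphabetical prefix, trying targets in increasing order and rejecting any under which an Accept and a Reject string meet in one state with the same remainder; add a state when all current targets are rejected. Accepting states are where Accept strings end.
a: 0a undefined. 0a->0: no, cb/acb meet in 0 with "cb" left. Open state 1: 0a->1.
b: 0b undefined. 0b->0: no, bb/b meet in 0. 0b->1: ok.
c: 0c undefined. 0c->0: no, cb/a meet in 1. 0c->1: ok.
aa: 1a undefined. 1a->0: no, aacc/ac meet in 1 with "c" left. 1a->1: no, cb/bab meet in 1 with "b" left. Open state 2: 1a->2.
ab: 1b undefined. 1b->0: ok.
ac: 1c undefined. 1c->0: no, cb/ac meet in 0. 1c->1: no, cb/acb meet in 0. 1c->2: ok.
aab: 2b undefined. 2b->0: no, cb/acb meet in 0. 2b->1: ok.
aac: 2c undefined. 2c->0: no, cb/aacacc meet in 0. 2c->1: no, aacc/aa meet in 2. 2c->2: no, aacc/aa meet in 2. Open state 3: 2c->3.
aca: 2a undefined. 2a->0: no, cb/aca meet in 0. 2a->1: ok.
aaca: 3a undefined. 3a->0: ok.
aacb: 3b undefined. 3b->0: ok.
aacc: 3c undefined. 3c->0: ok.
All examples now run through 4 states with every (state, symbol) defined. Accept strings end in {0}, Reject strings end in {1,2}; accept={0}.

states=4 start=0 accept={0} delta: 0a->1 0b->1 0c->1 1a->2 1b->0 1c->2 2a->1 2b->1 2c->3 3a->0 3b->0 3c->0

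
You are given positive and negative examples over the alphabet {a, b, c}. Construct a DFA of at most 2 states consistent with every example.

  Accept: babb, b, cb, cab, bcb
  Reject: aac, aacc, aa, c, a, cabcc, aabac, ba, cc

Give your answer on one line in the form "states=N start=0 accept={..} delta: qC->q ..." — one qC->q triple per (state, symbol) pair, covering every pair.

states=2 start=0 accept={1} delta: 0a->0 0b->1 0c->0 1a->0 1b->1 1c->0

Grow the machine one transition at a time. Run the examples from 0; the earliest place one falls off (shortest prefix, ties alphabetical) gets sent to the lowest-numbered state that keeps every Accept/Reject pair distinguishable — a pair clashes when both reach the same state with identical unread suffix — and to a fresh state only if none does.
a: 0a undefined. 0a->0: ok.
b: 0b undefined. 0b->0: no, babb/aa meet in 0. Open state 1: 0b->1.
c: 0c undefined. 0c->0: ok.
ba: 1a undefined. 1a->0: ok.
bc: 1c undefined. 1c->0: ok.
babb: 1b undefined. 1b->0: no, babb/aac meet in 0. 1b->1: ok.
All examples now run through 2 states with every (state, symbol) defined. Accept strings end in {1}, Reject strings end in {0}; accept={1}.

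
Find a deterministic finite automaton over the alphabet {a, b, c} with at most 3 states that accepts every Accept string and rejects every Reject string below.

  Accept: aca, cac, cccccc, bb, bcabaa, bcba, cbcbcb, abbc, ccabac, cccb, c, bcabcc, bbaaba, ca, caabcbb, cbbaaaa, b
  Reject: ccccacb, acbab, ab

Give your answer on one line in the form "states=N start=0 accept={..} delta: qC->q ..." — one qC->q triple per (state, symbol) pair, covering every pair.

Grow the machine one transition at a time. Run the examples from 0; the earliest place one falls off (shortest prefix, ties alphabetical) gets sent to the lowest-numbered state that keeps every Accept/Reject pair distinguishable — a pair clashes when both reach the same state with identical unread suffix — and to a fresh state only if none does.
a: 0a undefined. 0a->0: no, b/ab meet in 0 with "b" left. Open state 1: 0a->1.
b: 0b undefined. 0b->0: ok.
c: 0c undefined. 0c->0: ok.
ab: 1b undefined. 1b->0: no, cccccc/ab meet in 0. 1b->1: no, bcba/ab meet in 1. Open state 2: 1b->2.
ac: 1c undefined. 1c->0: no, cac/ccccacb meet in 0. 1c->1: ok.
abb: 2b undefined. 2b->0: ok.
aca: 1a undefined. 1a->0: ok.
acba: 2a undefined. 2a->0: no, aca/acbab meet in 0. 2a->1: ok.
bcabc: 2c undefined. 2c->0: ok.
All examples now run through 3 states with every (state, symbol) defined. Accept strings end in {0,1}, Reject strings end in {2}; accept={0,1}.

states=3 start=0 accept={0,1} delta: 0a->1 0b->0 0c->0 1a->0 1b->2 1c->1 2a->1 2b->0 2c->0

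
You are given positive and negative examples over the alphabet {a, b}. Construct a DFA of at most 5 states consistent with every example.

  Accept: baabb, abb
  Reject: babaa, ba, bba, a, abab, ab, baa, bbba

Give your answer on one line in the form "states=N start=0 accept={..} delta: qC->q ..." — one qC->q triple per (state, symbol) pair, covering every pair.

State merging on the prefix tree: take the shortest (then alphabetical) example prefix whose next move is undefined and point that move at state 0, else 1, else 2, ...; a target is out if some Accept/Reject pair would then sit in one state with the same input left (inseparable). If every existing state is out, open a new one.
a: 0a undefined. 0a->0: ok.
b: 0b undefined. 0b->0: no, baabb/babaa meet in 0. Open state 1: 0b->1.
ba: 1a undefined. 1a->0: ok.
bb: 1b undefined. 1b->0: no, baabb/babaa meet in 0. 1b->1: no, baabb/abab meet in 1. Open state 2: 1b->2.
bba: 2a undefined. 2a->0: ok.
bbb: 2b undefined. 2b->0: ok.
All examples now run through 3 states with every (state, symbol) defined. Accept strings end in {2}, Reject strings end in {0,1}; accept={2}.

states=3 start=0 accept={2} delta: 0a->0 0b->1 1a->0 1b->2 2a->0 2b->0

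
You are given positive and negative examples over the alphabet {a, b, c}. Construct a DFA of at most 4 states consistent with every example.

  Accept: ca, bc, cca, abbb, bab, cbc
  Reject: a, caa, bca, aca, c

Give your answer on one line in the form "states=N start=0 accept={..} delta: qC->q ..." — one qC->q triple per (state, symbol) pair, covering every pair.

states=3 start=0 accept={0} delta: 0a->1 0b->1 0c->2 1a->1 1b->0 1c->0 2a->0 2b->1 2c->2

Grow the machine one transition at a time. Run the examples from 0; the earliest place one falls off (shortest prefix, ties alphabetical) gets sent to the lowest-numbered state that keeps every Accept/Reject pair distinguishable — a pair clashes when both reach the same state with identical unread suffix — and to a fresh state only if none does.
a: 0a undefined. 0a->0: no, ca/aca meet in 0 with "ca" left. Open state 1: 0a->1.
b: 0b undefined. 0b->0: no, ca/bca meet in 0 with "ca" left. 0b->1: ok.
c: 0c undefined. 0c->0: no, ca/a meet in 1. 0c->1: no, cca/bca meet in 1 with "ca" left. Open state 2: 0c->2.
ab: 1b undefined. 1b->0: ok.
ac: 1c undefined. 1c->0: ok.
ba: 1a undefined. 1a->0: no, bab/a meet in 1. 1a->1: ok.
ca: 2a undefined. 2a->0: ok.
cb: 2b undefined. 2b->0: no, cbc/c meet in 2. 2b->1: ok.
cc: 2c undefined. 2c->0: no, cca/a meet in 1. 2c->1: no, cca/a meet in 1. 2c->2: ok.
All examples now run through 3 states with every (state, symbol) defined. Accept strings end in {0}, Reject strings end in {1,2}; accept={0}.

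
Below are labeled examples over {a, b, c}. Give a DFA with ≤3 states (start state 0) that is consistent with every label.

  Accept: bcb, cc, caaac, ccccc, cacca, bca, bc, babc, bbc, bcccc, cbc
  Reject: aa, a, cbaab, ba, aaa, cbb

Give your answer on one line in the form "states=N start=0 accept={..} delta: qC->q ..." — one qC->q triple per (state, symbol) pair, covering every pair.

states=3 start=0 accept={1,2} delta: 0a->0 0b->0 0c->1 1a->1 1b->2 1c->1 2a->0 2b->0 2c->1

State merging on the prefix tree: take the shortest (then alphabetical) example prefix whose next move is undefined and point that move at state 0, else 1, else 2, ...; a target is out if some Accept/Reject pair would then sit in one state with the same input left (inseparable). If every existing state is out, open a new one.
a: 0a undefined. 0a->0: ok.
b: 0b undefined. 0b->0: ok.
c: 0c undefined. 0c->0: no, bcb/aa meet in 0. Open state 1: 0c->1.
ca: 1a undefined. 1a->0: no, bca/aa meet in 0. 1a->1: ok.
cb: 1b undefined. 1b->0: no, bcb/aa meet in 0. 1b->1: no, bcb/cbaab meet in 1. Open state 2: 1b->2.
cc: 1c undefined. 1c->0: no, cc/aa meet in 0. 1c->1: ok.
cba: 2a undefined. 2a->0: ok.
cbb: 2b undefined. 2b->0: ok.
cbc: 2c undefined. 2c->0: no, cbc/aa meet in 0. 2c->1: ok.
All examples now run through 3 states with every (state, symbol) defined. Accept strings end in {1,2}, Reject strings end in {0}; accept={1,2}.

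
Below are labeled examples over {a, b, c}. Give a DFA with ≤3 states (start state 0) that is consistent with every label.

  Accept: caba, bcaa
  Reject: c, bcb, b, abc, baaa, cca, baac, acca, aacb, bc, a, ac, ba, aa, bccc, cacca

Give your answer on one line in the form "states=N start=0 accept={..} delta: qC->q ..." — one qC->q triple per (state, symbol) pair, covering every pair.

states=3 start=0 accept={2} delta: 0a->0 0b->0 0c->1 1a->2 1b->0 1c->0 2a->2 2b->1 2c->1

Grow the machine one transition at a time. Run the examples from 0; the earliest place one falls off (shortest prefix, ties alphabetical) gets sent to the lowest-numbered state that keeps every Accept/Reject pair distinguishable — a pair clashes when both reach the same state with identical unread suffix — and to a fresh state only if none does.
a: 0a undefined. 0a->0: ok.
b: 0b undefined. 0b->0: ok.
c: 0c undefined. 0c->0: no, caba/c meet in 0. Open state 1: 0c->1.
ca: 1a undefined. 1a->0: no, caba/b meet in 0. 1a->1: no, bcaa/c meet in 1. Open state 2: 1a->2.
cc: 1c undefined. 1c->0: ok.
bcb: 1b undefined. 1b->0: ok.
cab: 2b undefined. 2b->0: no, caba/bcb meet in 0. 2b->1: ok.
cac: 2c undefined. 2c->0: no, caba/cacca meet in 2. 2c->1: ok.
bcaa: 2a undefined. 2a->0: no, bcaa/bcb meet in 0. 2a->1: no, bcaa/c meet in 1. 2a->2: ok.
All examples now run through 3 states with every (state, symbol) defined. Accept strings end in {2}, Reject strings end in {0,1}; accept={2}.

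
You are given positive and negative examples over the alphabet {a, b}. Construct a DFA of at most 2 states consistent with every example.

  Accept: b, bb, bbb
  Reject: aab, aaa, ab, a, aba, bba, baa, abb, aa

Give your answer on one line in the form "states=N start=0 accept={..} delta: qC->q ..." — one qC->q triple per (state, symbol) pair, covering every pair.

State merging on the prefix tree: take the shortest (then alphabetical) example prefix whose next move is undefined and point that move at state 0, else 1, else 2, ...; a target is out if some Accept/Reject pair would then sit in one state with the same input left (inseparable). If every existing state is out, open a new one.
a: 0a undefined. 0a->0: no, b/aab meet in 0 with "b" left. Open state 1: 0a->1.
b: 0b undefined. 0b->0: ok.
aa: 1a undefined. 1a->0: no, b/aab meet in 0. 1a->1: ok.
ab: 1b undefined. 1b->0: no, b/aab meet in 0. 1b->1: ok.
All examples now run through 2 states with every (state, symbol) defined. Accept strings end in {0}, Reject strings end in {1}; accept={0}.

states=2 start=0 accept={0} delta: 0a->1 0b->0 1a->1 1b->1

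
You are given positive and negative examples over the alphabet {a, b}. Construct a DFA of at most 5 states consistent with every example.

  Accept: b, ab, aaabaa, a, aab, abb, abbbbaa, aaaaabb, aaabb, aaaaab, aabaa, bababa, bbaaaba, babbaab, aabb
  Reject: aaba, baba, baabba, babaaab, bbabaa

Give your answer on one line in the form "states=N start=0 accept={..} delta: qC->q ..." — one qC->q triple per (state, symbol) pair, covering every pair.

states=5 start=0 accept={0,1,3} delta: 0a->0 0b->1 1a->2 1b->1 2a->3 2b->3 3a->4 3b->0 4a->4 4b->2

State merging on the prefix tree: take the shortest (then alphabetical) example prefix whose next move is undefined and point that move at state 0, else 1, else 2, ...; a target is out if some Accept/Reject pair would then sit in one state with the same input left (inseparable). If every existing state is out, open a new one.
a: 0a undefined. 0a->0: ok.
b: 0b undefined. 0b->0: no, b/aaba meet in 0. Open state 1: 0b->1.
ba: 1a undefined. 1a->0: no, b/babaaab meet in 1. 1a->1: no, b/aaba meet in 1. Open state 2: 1a->2.
bb: 1b undefined. 1b->0: no, aaabaa/bbabaa meet in 2 with "a" left. 1b->1: ok.
baa: 2a undefined. 2a->0: no, bbaaaba/aaba meet in 2. 2a->1: no, bbaaaba/baba meet in 2 with "ba" left. 2a->2: no, aaabaa/aaba meet in 2. Open state 3: 2a->3.
bab: 2b undefined. 2b->0: no, b/babaaab meet in 1. 2b->1: no, aaabaa/bbabaa meet in 3. 2b->2: no, aaabaa/baba meet in 3. 2b->3: ok.
baab: 3b undefined. 3b->0: ok.
baba: 3a undefined. 3a->0: no, b/babaaab meet in 1. 3a->1: no, b/baba meet in 1. 3a->2: no, aaabaa/babaaab meet in 3. 3a->3: no, aaabaa/baba meet in 3. Open state 4: 3a->4.
babaa: 4a undefined. 4a->0: no, b/babaaab meet in 1. 4a->1: no, b/bbabaa meet in 1. 4a->2: no, a/babaaab meet in 0. 4a->3: no, aaabaa/bbabaa meet in 3. 4a->4: ok.
babab: 4b undefined. 4b->0: no, a/babaaab meet in 0. 4b->1: no, b/babaaab meet in 1. 4b->2: ok.
All examples now run through 5 states with every (state, symbol) defined. Accept strings end in {0,1,3}, Reject strings end in {2,4}; accept={0,1,3}.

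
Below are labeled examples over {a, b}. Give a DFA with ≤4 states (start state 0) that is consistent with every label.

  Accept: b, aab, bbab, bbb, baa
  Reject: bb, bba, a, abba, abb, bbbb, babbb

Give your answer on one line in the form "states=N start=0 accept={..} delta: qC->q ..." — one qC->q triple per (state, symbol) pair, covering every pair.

states=2 start=0 accept={1} delta: 0a->0 0b->1 1a->1 1b->0

Grow the machine one transition at a time. Run the examples from 0; the earliest place one falls off (shortest prefix, ties alphabetical) gets sent to the lowest-numbered state that keeps every Accept/Reject pair distinguishable — a pair clashes when both reach the same state with identical unread suffix — and to a fresh state only if none does.
a: 0a undefined. 0a->0: ok.
b: 0b undefined. 0b->0: no, b/bb meet in 0. Open state 1: 0b->1.
ba: 1a undefined. 1a->0: no, bbb/babbb meet in 1 with "bb" left. 1a->1: ok.
bb: 1b undefined. 1b->0: ok.
All examples now run through 2 states with every (state, symbol) defined. Accept strings end in {1}, Reject strings end in {0}; accept={1}.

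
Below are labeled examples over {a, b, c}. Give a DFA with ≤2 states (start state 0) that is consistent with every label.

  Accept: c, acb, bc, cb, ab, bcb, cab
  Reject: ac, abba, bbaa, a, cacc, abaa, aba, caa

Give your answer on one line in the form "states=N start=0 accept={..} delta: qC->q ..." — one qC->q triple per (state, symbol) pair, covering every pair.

states=2 start=0 accept={0} delta: 0a->1 0b->0 0c->0 1a->1 1b->0 1c->1

Grow the machine one transition at a time. Run the examples from 0; the earliest place one falls off (shortest prefix, ties alphabetical) gets sent to the lowest-numbered state that keeps every Accept/Reject pair distinguishable — a pair clashes when both reach the same state with identical unread suffix — and to a fresh state only if none does.
a: 0a undefined. 0a->0: no, c/ac meet in 0 with "c" left. Open state 1: 0a->1.
b: 0b undefined. 0b->0: ok.
c: 0c undefined. 0c->0: ok.
ab: 1b undefined. 1b->0: ok.
ac: 1c undefined. 1c->0: no, c/ac meet in 0. 1c->1: ok.
caa: 1a undefined. 1a->0: no, c/bbaa meet in 0. 1a->1: ok.
All examples now run through 2 states with every (state, symbol) defined. Accept strings end in {0}, Reject strings end in {1}; accept={0}.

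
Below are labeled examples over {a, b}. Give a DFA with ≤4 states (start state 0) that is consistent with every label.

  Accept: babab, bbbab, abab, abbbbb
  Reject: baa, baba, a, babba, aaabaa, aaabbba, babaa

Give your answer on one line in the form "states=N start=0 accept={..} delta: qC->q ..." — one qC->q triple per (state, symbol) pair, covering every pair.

Fold the examples into a partial DFA from state 0: repeatedly fix the first undefined (state, symbol) met by the shortest-then-alphabetical prefix, trying targets in increasing order and rejecting any under which an Accept and a Reject string meet in one state with the same remainder; add a state when all current targets are rejected. Accepting states are where Accept strings end.
a: 0a undefined. 0a->0: ok.
b: 0b undefined. 0b->0: no, babab/baa meet in 0. Open state 1: 0b->1.
ba: 1a undefined. 1a->0: ok.
bb: 1b undefined. 1b->0: ok.
All examples now run through 2 states with every (state, symbol) defined. Accept strings end in {1}, Reject strings end in {0}; accept={1}.

states=2 start=0 accept={1} delta: 0a->0 0b->1 1a->0 1b->0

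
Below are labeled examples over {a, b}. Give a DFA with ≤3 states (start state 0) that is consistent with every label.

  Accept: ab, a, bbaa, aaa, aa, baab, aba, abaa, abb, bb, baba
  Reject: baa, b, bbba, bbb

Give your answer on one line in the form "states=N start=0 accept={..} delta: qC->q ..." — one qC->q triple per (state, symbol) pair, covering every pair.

states=3 start=0 accept={0,1} delta: 0a->1 0b->2 1a->0 1b->1 2a->2 2b->0

State merging on the prefix tree: take the shortest (then alphabetical) example prefix whose next move is undefined and point that move at state 0, else 1, else 2, ...; a target is out if some Accept/Reject pair would then sit in one state with the same input left (inseparable). If every existing state is out, open a new one.
a: 0a undefined. 0a->0: no, ab/b meet in 0 with "b" left. Open state 1: 0a->1.
b: 0b undefined. 0b->0: no, a/bbba meet in 1. 0b->1: no, a/b meet in 1. Open state 2: 0b->2.
aa: 1a undefined. 1a->0: ok.
ab: 1b undefined. 1b->0: no, abb/b meet in 2. 1b->1: ok.
ba: 2a undefined. 2a->0: no, ab/baa meet in 1. 2a->1: no, aa/baa meet in 0. 2a->2: ok.
bb: 2b undefined. 2b->0: ok.
All examples now run through 3 states with every (state, symbol) defined. Accept strings end in {0,1}, Reject strings end in {2}; accept={0,1}.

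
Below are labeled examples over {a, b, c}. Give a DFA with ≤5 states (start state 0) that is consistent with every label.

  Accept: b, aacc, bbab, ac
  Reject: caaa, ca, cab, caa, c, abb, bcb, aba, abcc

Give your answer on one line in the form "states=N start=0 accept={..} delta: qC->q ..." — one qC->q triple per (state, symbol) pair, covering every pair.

Grow the machine one transition at a time. Run the examples from 0; the earliest place one falls off (shortest prefix, ties alphabetical) gets sent to the lowest-numbered state that keeps every Accept/Reject pair distinguishable — a pair clashes when both reach the same state with identical unread suffix — and to a fresh state only if none does.
a: 0a undefined. 0a->0: no, ac/c meet in 0 with "c" left. Open state 1: 0a->1.
b: 0b undefined. 0b->0: ok.
c: 0c undefined. 0c->0: no, b/c meet in 0. 0c->1: no, bbab/bcb meet in 1 with "b" left. Open state 2: 0c->2.
aa: 1a undefined. 1a->0: ok.
ab: 1b undefined. 1b->0: no, b/abb meet in 0. 1b->1: no, b/aba meet in 0. 1b->2: no, bbab/c meet in 2. Open state 3: 1b->3.
ac: 1c undefined. 1c->0: ok.
ca: 2a undefined. 2a->0: no, b/caaa meet in 0. 2a->1: no, b/caa meet in 0. 2a->2: ok.
aba: 3a undefined. 3a->0: no, b/aba meet in 0. 3a->1: ok.
abb: 3b undefined. 3b->0: no, b/abb meet in 0. 3b->1: ok.
abc: 3c undefined. 3c->0: ok.
bcb: 2b undefined. 2b->0: no, b/cab meet in 0. 2b->1: ok.
aacc: 2c undefined. 2c->0: ok.
All examples now run through 4 states with every (state, symbol) defined. Accept strings end in {0,3}, Reject strings end in {1,2}; accept={0,3}.

states=4 start=0 accept={0,3} delta: 0a->1 0b->0 0c->2 1a->0 1b->3 1c->0 2a->2 2b->1 2c->0 3a->1 3b->1 3c->0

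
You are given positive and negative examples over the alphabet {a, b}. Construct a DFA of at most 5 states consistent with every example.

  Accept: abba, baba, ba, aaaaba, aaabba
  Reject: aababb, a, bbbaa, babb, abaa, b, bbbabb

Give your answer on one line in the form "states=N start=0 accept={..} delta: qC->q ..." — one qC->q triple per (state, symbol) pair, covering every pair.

states=3 start=0 accept={2} delta: 0a->0 0b->1 1a->2 1b->1 2a->0 2b->1

Fold the examples into a partial DFA from state 0: repeatedly fix the first undefined (state, symbol) met by the shortest-then-alphabetical prefix, trying targets in increasing order and rejecting any under which an Accept and a Reject string meet in one state with the same remainder; add a state when all current targets are rejected. Accepting states are where Accept strings end.
a: 0a undefined. 0a->0: ok.
b: 0b undefined. 0b->0: no, abba/aababb meet in 0. Open state 1: 0b->1.
ba: 1a undefined. 1a->0: no, baba/a meet in 0. 1a->1: no, ba/abaa meet in 1. Open state 2: 1a->2.
bb: 1b undefined. 1b->0: no, abba/a meet in 0. 1b->1: ok.
bab: 2b undefined. 2b->0: no, baba/a meet in 0. 2b->1: ok.
abaa: 2a undefined. 2a->0: ok.
All examples now run through 3 states with every (state, symbol) defined. Accept strings end in {2}, Reject strings end in {0,1}; accept={2}.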